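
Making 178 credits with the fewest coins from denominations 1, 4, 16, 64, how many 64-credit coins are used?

2

Greedy: take as many of the largest coin as possible, then repeat with the remainder.
178 = 2×64 + 3×16 + 2×1
Count of 64: 2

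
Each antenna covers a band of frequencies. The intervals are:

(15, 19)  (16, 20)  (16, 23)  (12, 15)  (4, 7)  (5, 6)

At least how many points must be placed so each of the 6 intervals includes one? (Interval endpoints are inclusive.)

Process intervals by earliest right end; each time one isn't hit yet, stab at its right endpoint.
Sorted: [5,6] [4,7] [12,15] [15,19] [16,20] [16,23]
{[5,6],[4,7]} hit by 6; {[12,15],[15,19]} hit by 15; {[16,20],[16,23]} hit by 20.
Points: 6, 15, 20 (3 total).

3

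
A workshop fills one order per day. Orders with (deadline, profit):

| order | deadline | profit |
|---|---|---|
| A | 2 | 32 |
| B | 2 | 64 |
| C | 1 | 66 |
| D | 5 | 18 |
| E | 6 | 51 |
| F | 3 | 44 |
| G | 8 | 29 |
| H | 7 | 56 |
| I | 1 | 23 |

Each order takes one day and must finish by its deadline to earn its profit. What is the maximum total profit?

By profit: C(d1,66), B(d2,64), H(d7,56), E(d6,51), F(d3,44), A(d2,32), G(d8,29), I(d1,23), D(d5,18)
C→slot 1; B→slot 2; H→slot 7; E→slot 6; F→slot 3; A skipped; G→slot 8; I skipped; D→slot 5.
Profit = 66 + 64 + 44 + 18 + 51 + 56 + 29 = 328

328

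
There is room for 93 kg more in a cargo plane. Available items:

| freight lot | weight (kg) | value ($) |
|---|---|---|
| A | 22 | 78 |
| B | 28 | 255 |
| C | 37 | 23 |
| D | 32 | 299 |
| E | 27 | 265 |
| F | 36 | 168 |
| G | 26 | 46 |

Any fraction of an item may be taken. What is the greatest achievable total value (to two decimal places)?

847.00

Order: E (265/27=9.81) > D (299/32=9.34) > B (255/28=9.11) > F (168/36=4.67) > A (78/22=3.55) > G (46/26=1.77) > C (23/37=0.62)
Fill: take E (27 @ 265) → take D (32 @ 299) → take B (28 @ 255) → take 6/36 of F → 28.00; 93/93 used.
Total value = 847.00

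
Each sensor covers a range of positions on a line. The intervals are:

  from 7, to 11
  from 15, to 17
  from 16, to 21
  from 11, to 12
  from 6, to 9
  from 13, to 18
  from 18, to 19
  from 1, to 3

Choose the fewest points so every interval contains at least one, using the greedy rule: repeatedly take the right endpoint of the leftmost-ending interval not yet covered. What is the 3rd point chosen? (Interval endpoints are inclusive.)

Sorted: [1,3] [6,9] [7,11] [11,12] [15,17] [13,18] [18,19] [16,21]
{[1,3]} hit by 3; {[6,9],[7,11]} hit by 9; {[11,12]} hit by 12; {[15,17],[13,18]} hit by 17; {[18,19],[16,21]} hit by 19.
Points: 3, 9, 12, 17, 19 (5 total).

12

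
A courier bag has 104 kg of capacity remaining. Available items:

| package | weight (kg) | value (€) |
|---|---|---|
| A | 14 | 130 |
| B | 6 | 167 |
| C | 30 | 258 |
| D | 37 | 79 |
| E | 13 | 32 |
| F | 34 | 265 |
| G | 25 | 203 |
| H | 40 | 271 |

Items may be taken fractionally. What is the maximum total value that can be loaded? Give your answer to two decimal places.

984.03

Ratios (sorted): B 27.83, A 9.29, C 8.60, G 8.12, F 7.79, H 6.78, E 2.46, D 2.14
take B (6 @ 167); take A (14 @ 130); take C (30 @ 258); take G (25 @ 203); take 29/34 of F → 226.03. Capacity used 104/104.
Total value = 984.03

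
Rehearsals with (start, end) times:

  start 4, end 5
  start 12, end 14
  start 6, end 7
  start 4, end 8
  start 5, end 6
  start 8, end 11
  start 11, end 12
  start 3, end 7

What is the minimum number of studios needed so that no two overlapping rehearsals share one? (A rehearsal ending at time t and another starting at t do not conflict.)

3

The answer is the maximum number of intervals overlapping at any instant.
starts: [3, 4, 4, 5, 6, 8, 11, 12]
ends:   [5, 6, 7, 7, 8, 11, 12, 14]
s3→1 s4→2 s4→3  — peak 3.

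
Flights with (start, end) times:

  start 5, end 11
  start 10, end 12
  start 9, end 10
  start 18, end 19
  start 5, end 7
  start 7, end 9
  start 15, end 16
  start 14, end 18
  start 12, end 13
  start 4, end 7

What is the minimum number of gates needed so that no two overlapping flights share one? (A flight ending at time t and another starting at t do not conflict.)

starts: [4, 5, 5, 7, 9, 10, 12, 14, 15, 18]
ends:   [7, 7, 9, 10, 11, 12, 13, 16, 18, 19]
s4→1 s5→2 s5→3  — peak 3.

3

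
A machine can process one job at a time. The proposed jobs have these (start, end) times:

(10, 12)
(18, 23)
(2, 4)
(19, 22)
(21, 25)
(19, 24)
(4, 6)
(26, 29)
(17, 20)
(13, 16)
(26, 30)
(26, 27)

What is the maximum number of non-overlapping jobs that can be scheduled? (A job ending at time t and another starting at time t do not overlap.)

7

Sorted by end: (2,4)  (4,6)  (10,12)  (13,16)  (17,20)  (19,22)  (18,23)  (19,24)  (21,25)  (26,27)  (26,29)  (26,30)
take (2,4); take (4,6); take (10,12); take (13,16); take (17,20); skip (19,24); take (21,25); take (26,27); skip (26,29).
Selected 7 jobs.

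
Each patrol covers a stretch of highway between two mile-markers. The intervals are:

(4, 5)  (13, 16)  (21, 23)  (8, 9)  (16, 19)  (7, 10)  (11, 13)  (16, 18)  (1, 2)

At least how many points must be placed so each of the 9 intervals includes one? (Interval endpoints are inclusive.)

6

Sort by right endpoint; whenever an interval is uncovered, place a point at its right end.
Sorted: [1,2] [4,5] [8,9] [7,10] [11,13] [13,16] [16,18] [16,19] [21,23]
{[1,2]} hit by 2; {[4,5]} hit by 5; {[8,9],[7,10]} hit by 9; {[11,13],[13,16]} hit by 13; {[16,18],[16,19]} hit by 18; {[21,23]} hit by 23.
Points: 2, 5, 9, 13, 18, 23 (6 total).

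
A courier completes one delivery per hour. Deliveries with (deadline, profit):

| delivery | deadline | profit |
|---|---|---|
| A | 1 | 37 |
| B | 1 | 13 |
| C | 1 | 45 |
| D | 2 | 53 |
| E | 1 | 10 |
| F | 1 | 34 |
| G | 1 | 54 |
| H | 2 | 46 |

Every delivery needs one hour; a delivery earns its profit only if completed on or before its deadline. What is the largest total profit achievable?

Take jobs in profit order; each goes to the latest open slot no later than its deadline.
By profit: G(d1,54), D(d2,53), H(d2,46), C(d1,45), A(d1,37), F(d1,34), B(d1,13), E(d1,10)
G→slot 1; D→slot 2; H skipped; C skipped; A skipped; F skipped; B skipped; E skipped.
Profit = 54 + 53 = 107

107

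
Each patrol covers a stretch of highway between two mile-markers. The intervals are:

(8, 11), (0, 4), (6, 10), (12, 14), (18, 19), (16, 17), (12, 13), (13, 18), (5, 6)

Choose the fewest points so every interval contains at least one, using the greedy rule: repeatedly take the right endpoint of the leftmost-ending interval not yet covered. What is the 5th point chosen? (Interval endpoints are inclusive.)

17

By right end: [0,4]  [5,6]  [6,10]  [8,11]  [12,13]  [12,14]  [16,17]  [13,18]  [18,19]
[0,4] uncovered → point at 4; [5,6] uncovered → point at 6; [8,11] uncovered → point at 11; [12,13] uncovered → point at 13; [16,17] uncovered → point at 17; [18,19] uncovered → point at 19.
Points: 4, 6, 11, 13, 17, 19 (6 total).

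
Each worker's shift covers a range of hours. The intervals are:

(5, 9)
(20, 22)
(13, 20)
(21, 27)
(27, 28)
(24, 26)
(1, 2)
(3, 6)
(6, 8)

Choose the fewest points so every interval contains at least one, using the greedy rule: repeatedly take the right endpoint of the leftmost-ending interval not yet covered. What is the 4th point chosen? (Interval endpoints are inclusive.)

26

Sorted: [1,2] [3,6] [6,8] [5,9] [13,20] [20,22] [24,26] [21,27] [27,28]
{[1,2]} hit by 2; {[3,6],[6,8],[5,9]} hit by 6; {[13,20],[20,22]} hit by 20; {[24,26],[21,27]} hit by 26; {[27,28]} hit by 28.
Points: 2, 6, 20, 26, 28 (5 total).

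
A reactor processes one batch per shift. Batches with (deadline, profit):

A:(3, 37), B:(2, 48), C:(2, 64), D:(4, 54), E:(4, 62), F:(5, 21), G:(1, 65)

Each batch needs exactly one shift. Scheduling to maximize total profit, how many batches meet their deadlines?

5

Take jobs in profit order; each goes to the latest open slot no later than its deadline.
By profit: G(d1,65), C(d2,64), E(d4,62), D(d4,54), B(d2,48), A(d3,37), F(d5,21)
G→slot 1; C→slot 2; E→slot 4; D→slot 3; B skipped; A skipped; F→slot 5.
5 of 7 scheduled.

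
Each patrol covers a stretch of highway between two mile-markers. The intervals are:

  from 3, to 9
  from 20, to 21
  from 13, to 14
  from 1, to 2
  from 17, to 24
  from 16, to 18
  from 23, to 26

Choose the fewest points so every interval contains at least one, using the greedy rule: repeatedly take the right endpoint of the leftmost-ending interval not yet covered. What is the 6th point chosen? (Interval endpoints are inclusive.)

26

Sorted: [1,2] [3,9] [13,14] [16,18] [20,21] [17,24] [23,26]
{[1,2]} hit by 2; {[3,9]} hit by 9; {[13,14]} hit by 14; {[16,18]} hit by 18; {[20,21],[17,24]} hit by 21; {[23,26]} hit by 26.
Points: 2, 9, 14, 18, 21, 26 (6 total).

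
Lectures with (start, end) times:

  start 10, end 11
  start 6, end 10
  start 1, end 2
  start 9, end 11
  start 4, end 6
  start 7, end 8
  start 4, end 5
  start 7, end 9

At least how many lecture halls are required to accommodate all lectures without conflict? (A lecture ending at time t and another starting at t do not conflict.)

3

Count concurrent intervals with a sweep; the peak is the room count.
starts: [1, 4, 4, 6, 7, 7, 9, 10]
ends:   [2, 5, 6, 8, 9, 10, 11, 11]
s1→1 e2→0 s4→1 s4→2 e5→1 e6→0 s6→1 s7→2 s7→3  — peak 3.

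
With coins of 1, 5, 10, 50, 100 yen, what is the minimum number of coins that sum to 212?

Greedy: take as many of the largest coin as possible, then repeat with the remainder.
212 − 2×100→12 − 1×10→2 − 2×1→0
Total coins = 2 + 1 + 2 = 5

5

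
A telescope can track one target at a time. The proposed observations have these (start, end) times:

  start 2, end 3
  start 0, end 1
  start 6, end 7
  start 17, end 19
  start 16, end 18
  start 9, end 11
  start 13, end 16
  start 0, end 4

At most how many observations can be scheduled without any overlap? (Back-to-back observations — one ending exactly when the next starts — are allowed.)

6

By end time: (0,1), (2,3), (0,4), (6,7), (9,11), (13,16), (16,18), (17,19).
Pick (0,1); next start ≥ 1 → (2,3); next start ≥ 3 → (6,7); next start ≥ 7 → (9,11); next start ≥ 11 → (13,16); next start ≥ 16 → (16,18).
Selected 6 observations.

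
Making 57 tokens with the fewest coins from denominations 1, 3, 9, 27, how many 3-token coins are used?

1

57 = 2×27 + 1×3
Count of 3: 1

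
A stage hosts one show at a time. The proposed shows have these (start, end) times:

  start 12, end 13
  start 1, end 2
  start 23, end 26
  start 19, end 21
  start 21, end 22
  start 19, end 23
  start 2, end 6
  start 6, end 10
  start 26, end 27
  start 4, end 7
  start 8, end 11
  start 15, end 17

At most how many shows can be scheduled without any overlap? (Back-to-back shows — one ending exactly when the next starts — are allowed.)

Sort by end time and greedily take each interval whose start is ≥ the last chosen end.
Sorted by end: (1,2)  (2,6)  (4,7)  (6,10)  (8,11)  (12,13)  (15,17)  (19,21)  (21,22)  (19,23)  (23,26)  (26,27)
take (1,2); take (2,6); take (6,10); skip (8,11); take (12,13); take (15,17); take (19,21); take (21,22); take (23,26); take (26,27).
Selected 9 shows.

9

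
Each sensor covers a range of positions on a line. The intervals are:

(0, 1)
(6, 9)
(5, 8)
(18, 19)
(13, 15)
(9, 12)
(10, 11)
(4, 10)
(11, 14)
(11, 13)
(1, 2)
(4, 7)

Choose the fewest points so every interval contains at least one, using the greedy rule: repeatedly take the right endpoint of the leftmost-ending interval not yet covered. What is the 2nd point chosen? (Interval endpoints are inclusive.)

7

Sort by right endpoint; whenever an interval is uncovered, place a point at its right end.
Sorted: [0,1] [1,2] [4,7] [5,8] [6,9] [4,10] [10,11] [9,12] [11,13] [11,14] [13,15] [18,19]
{[0,1],[1,2]} hit by 1; {[4,7],[5,8],[6,9],[4,10]} hit by 7; {[10,11],[9,12],[11,13],[11,14]} hit by 11; {[13,15]} hit by 15; {[18,19]} hit by 19.
Points: 1, 7, 11, 15, 19 (5 total).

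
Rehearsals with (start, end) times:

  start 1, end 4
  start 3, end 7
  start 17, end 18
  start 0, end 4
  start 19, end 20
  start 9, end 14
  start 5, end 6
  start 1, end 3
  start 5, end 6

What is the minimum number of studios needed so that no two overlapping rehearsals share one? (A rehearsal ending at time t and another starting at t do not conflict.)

3

Events (time:±→running): 0:+→1 1:+→2 1:+→3 … peak 3.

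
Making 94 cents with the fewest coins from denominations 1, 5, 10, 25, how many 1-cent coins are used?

Greedy: take as many of the largest coin as possible, then repeat with the remainder.
94 = 3×25 + 1×10 + 1×5 + 4×1
Count of 1: 4

4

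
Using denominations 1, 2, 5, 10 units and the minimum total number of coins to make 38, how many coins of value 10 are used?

Greedy: take as many of the largest coin as possible, then repeat with the remainder.
38 = 3×10 + 1×5 + 1×2 + 1×1
Count of 10: 3

3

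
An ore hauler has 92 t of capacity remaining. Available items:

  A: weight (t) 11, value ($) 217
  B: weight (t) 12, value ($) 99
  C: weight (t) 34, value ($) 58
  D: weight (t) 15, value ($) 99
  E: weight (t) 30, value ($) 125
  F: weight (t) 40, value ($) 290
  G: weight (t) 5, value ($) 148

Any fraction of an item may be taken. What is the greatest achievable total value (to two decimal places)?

890.50

Greedy by value/weight ratio, highest first.
Order: G (148/5=29.60) > A (217/11=19.73) > B (99/12=8.25) > F (290/40=7.25) > D (99/15=6.60) > E (125/30=4.17) > C (58/34=1.71)
Fill: take G (5 @ 148) → take A (11 @ 217) → take B (12 @ 99) → take F (40 @ 290) → take D (15 @ 99) → take 9/30 of E → 37.50; 92/92 used.
Total value = 890.50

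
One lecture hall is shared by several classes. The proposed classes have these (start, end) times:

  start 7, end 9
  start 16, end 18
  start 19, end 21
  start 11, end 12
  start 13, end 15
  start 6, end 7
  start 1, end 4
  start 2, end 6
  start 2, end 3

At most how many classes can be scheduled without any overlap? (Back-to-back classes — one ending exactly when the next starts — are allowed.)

7

Sort by end time and greedily take each interval whose start is ≥ the last chosen end.
By end time: (2,3), (1,4), (2,6), (6,7), (7,9), (11,12), (13,15), (16,18), (19,21).
Pick (2,3); next start ≥ 3 → (6,7); next start ≥ 7 → (7,9); next start ≥ 9 → (11,12); next start ≥ 12 → (13,15); next start ≥ 15 → (16,18); next start ≥ 18 → (19,21).
Selected 7 classes.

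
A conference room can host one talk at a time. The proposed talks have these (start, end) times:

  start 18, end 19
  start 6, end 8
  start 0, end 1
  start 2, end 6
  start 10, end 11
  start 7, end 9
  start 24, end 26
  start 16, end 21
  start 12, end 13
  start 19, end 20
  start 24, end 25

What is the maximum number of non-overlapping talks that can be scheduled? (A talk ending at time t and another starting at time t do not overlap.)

8

By end time: (0,1), (2,6), (6,8), (7,9), (10,11), (12,13), (18,19), (19,20), (16,21), (24,25), (24,26).
Pick (0,1); next start ≥ 1 → (2,6); next start ≥ 6 → (6,8); next start ≥ 8 → (10,11); next start ≥ 11 → (12,13); next start ≥ 13 → (18,19); next start ≥ 19 → (19,20); next start ≥ 20 → (24,25).
Selected 8 talks.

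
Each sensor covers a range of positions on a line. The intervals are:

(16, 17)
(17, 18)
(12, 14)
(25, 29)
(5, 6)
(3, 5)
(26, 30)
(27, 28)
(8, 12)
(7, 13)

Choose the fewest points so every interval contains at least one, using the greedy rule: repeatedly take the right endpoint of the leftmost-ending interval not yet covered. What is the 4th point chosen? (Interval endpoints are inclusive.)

28

Process intervals by earliest right end; each time one isn't hit yet, stab at its right endpoint.
By right end: [3,5]  [5,6]  [8,12]  [7,13]  [12,14]  [16,17]  [17,18]  [27,28]  [25,29]  [26,30]
[3,5] uncovered → point at 5; [8,12] uncovered → point at 12; [16,17] uncovered → point at 17; [27,28] uncovered → point at 28.
Points: 5, 12, 17, 28 (4 total).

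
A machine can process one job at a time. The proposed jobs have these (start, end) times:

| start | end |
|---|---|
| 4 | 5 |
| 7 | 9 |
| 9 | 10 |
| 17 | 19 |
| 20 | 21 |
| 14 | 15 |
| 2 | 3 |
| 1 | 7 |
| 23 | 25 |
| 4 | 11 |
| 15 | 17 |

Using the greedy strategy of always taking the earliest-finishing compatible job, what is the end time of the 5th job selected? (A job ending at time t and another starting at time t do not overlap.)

15

Order by finish time; keep every interval that doesn't clash with the previous kept one.
Sorted by end: (2,3)  (4,5)  (1,7)  (7,9)  (9,10)  (4,11)  (14,15)  (15,17)  (17,19)  (20,21)  (23,25)
take (2,3); take (4,5); take (7,9); take (9,10); take (14,15); take (15,17); take (17,19); take (20,21); take (23,25).
Selected: (2,3) (4,5) (7,9) (9,10) (14,15) (15,17) (17,19) (20,21) (23,25)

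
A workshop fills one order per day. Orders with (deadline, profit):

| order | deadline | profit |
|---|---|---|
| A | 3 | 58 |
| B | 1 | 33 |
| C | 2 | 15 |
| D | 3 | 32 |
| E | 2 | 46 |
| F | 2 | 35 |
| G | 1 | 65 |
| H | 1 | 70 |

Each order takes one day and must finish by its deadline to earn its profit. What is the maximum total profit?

Profit order: H=70 G=65 A=58 E=46 F=35 B=33 D=32 C=15
Assign: H→slot 1, G skipped, A→slot 3, E→slot 2, F skipped, B skipped, D skipped, C skipped.
Slots: [1:H] [2:E] [3:A]
Profit = 70 + 46 + 58 = 174

174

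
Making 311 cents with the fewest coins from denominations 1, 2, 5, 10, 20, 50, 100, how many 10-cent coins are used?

1

311 = 3×100 + 1×10 + 1×1
Count of 10: 1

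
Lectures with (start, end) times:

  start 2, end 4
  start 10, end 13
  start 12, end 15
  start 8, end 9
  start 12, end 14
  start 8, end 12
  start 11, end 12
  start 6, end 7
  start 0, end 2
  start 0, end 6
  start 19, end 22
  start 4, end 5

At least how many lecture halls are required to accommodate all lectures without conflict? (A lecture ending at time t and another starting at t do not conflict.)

3

Count concurrent intervals with a sweep; the peak is the room count.
starts: [0, 0, 2, 4, 6, 8, 8, 10, 11, 12, 12, 19]
ends:   [2, 4, 5, 6, 7, 9, 12, 12, 13, 14, 15, 22]
s0→1 s0→2 e2→1 s2→2 e4→1 s4→2 e5→1 e6→0 s6→1 e7→0 s8→1 s8→2 e9→1 s10→2 s11→3  — peak 3.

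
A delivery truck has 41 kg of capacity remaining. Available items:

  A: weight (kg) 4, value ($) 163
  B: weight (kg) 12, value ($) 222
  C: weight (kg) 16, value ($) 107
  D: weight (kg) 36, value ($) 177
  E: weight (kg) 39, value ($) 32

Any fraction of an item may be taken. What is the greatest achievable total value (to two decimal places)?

Sort by value per unit weight and fill in that order.
Order: A (163/4=40.75) > B (222/12=18.50) > C (107/16=6.69) > D (177/36=4.92) > E (32/39=0.82)
Fill: take A (4 @ 163) → take B (12 @ 222) → take C (16 @ 107) → take 9/36 of D → 44.25; 41/41 used.
Total value = 536.25

536.25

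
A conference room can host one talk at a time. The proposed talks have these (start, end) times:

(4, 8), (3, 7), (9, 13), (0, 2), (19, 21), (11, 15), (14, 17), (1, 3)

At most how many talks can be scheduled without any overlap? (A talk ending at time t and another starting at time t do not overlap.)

5

Order by finish time; keep every interval that doesn't clash with the previous kept one.
By end time: (0,2), (1,3), (3,7), (4,8), (9,13), (11,15), (14,17), (19,21).
Pick (0,2); next start ≥ 2 → (3,7); next start ≥ 7 → (9,13); next start ≥ 13 → (14,17); next start ≥ 17 → (19,21).
Selected 5 talks.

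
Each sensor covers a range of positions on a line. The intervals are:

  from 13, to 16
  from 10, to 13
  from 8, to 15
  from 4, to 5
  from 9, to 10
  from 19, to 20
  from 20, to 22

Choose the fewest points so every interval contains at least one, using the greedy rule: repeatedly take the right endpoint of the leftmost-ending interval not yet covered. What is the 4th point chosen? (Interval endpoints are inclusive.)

By right end: [4,5]  [9,10]  [10,13]  [8,15]  [13,16]  [19,20]  [20,22]
[4,5] uncovered → point at 5; [9,10] uncovered → point at 10; [13,16] uncovered → point at 16; [19,20] uncovered → point at 20.
Points: 5, 10, 16, 20 (4 total).

20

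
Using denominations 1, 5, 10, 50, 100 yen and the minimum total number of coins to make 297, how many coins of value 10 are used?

4

Greedy: take as many of the largest coin as possible, then repeat with the remainder.
297 − 2×100→97 − 1×50→47 − 4×10→7 − 1×5→2 − 2×1→0
Count of 10: 4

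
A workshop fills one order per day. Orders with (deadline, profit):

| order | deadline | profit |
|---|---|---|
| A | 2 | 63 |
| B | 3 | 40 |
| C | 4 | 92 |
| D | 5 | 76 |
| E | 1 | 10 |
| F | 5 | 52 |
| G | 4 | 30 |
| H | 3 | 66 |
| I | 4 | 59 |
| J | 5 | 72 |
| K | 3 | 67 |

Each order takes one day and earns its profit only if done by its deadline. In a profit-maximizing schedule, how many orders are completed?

Profit order: C=92 D=76 J=72 K=67 H=66 A=63 I=59 F=52 B=40 G=30 E=10
Assign: C→slot 4, D→slot 5, J→slot 3, K→slot 2, H→slot 1, A skipped, I skipped, F skipped, B skipped, G skipped, E skipped.
Slots: [1:H] [2:K] [3:J] [4:C] [5:D]
5 of 11 scheduled.

5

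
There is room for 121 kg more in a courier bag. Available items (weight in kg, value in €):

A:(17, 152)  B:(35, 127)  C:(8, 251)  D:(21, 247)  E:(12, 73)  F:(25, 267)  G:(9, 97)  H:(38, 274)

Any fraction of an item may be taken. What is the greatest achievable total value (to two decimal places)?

1306.25

Greedy by value/weight ratio, highest first.
Ratios (sorted): C 31.38, D 11.76, G 10.78, F 10.68, A 8.94, H 7.21, E 6.08, B 3.63
take C (8 @ 251); take D (21 @ 247); take G (9 @ 97); take F (25 @ 267); take A (17 @ 152); take H (38 @ 274); take 3/12 of E → 18.25. Capacity used 121/121.
Total value = 1306.25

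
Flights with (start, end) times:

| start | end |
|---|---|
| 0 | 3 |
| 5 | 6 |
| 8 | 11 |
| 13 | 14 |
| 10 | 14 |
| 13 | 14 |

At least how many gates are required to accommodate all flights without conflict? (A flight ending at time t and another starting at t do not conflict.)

starts: [0, 5, 8, 10, 13, 13]
ends:   [3, 6, 11, 14, 14, 14]
s0→1 e3→0 s5→1 e6→0 s8→1 s10→2 e11→1 s13→2 s13→3  — peak 3.

3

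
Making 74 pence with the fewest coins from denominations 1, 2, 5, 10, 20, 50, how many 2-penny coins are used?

2

74 − 1×50→24 − 1×20→4 − 2×2→0
Count of 2: 2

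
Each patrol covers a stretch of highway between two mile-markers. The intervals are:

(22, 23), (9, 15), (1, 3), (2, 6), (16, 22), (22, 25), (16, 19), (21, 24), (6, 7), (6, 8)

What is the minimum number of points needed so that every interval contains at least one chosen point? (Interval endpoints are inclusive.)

Sort by right endpoint; whenever an interval is uncovered, place a point at its right end.
Sorted: [1,3] [2,6] [6,7] [6,8] [9,15] [16,19] [16,22] [22,23] [21,24] [22,25]
{[1,3],[2,6]} hit by 3; {[6,7],[6,8]} hit by 7; {[9,15]} hit by 15; {[16,19],[16,22]} hit by 19; {[22,23],[21,24],[22,25]} hit by 23.
Points: 3, 7, 15, 19, 23 (5 total).

5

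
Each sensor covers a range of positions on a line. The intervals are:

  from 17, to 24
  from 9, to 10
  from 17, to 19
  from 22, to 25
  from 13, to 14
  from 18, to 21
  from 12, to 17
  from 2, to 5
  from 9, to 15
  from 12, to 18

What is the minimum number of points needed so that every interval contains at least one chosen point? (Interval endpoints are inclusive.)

By right end: [2,5]  [9,10]  [13,14]  [9,15]  [12,17]  [12,18]  [17,19]  [18,21]  [17,24]  [22,25]
[2,5] uncovered → point at 5; [9,10] uncovered → point at 10; [13,14] uncovered → point at 14; [17,19] uncovered → point at 19; [22,25] uncovered → point at 25.
Points: 5, 10, 14, 19, 25 (5 total).

5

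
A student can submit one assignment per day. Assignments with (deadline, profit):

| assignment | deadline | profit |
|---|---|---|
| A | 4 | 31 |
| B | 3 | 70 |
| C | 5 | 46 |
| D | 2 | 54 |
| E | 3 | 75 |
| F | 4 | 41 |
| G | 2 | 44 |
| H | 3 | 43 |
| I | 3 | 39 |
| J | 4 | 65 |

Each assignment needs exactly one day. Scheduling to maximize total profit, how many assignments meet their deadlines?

5

Profit order: E=75 B=70 J=65 D=54 C=46 G=44 H=43 F=41 I=39 A=31
Assign: E→slot 3, B→slot 2, J→slot 4, D→slot 1, C→slot 5, G skipped, H skipped, F skipped, I skipped, A skipped.
Slots: [1:D] [2:B] [3:E] [4:J] [5:C]
5 of 10 scheduled.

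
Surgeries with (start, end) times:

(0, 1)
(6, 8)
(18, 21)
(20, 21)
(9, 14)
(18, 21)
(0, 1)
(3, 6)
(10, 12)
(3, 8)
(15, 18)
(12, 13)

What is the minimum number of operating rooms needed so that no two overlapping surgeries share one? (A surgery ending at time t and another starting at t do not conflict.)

The answer is the maximum number of intervals overlapping at any instant.
Events (time:±→running): 0:+→1 0:+→2 1:-→1 1:-→0 3:+→1 3:+→2 6:-→1 6:+→2 8:-→1 8:-→0 9:+→1 10:+→2 12:-→1 12:+→2 13:-→1 14:-→0 15:+→1 18:-→0 18:+→1 18:+→2 20:+→3 … peak 3.

3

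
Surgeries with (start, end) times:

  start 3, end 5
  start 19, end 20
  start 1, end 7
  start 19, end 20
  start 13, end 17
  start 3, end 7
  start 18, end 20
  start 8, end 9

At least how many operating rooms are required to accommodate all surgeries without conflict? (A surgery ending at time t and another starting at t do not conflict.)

3

starts: [1, 3, 3, 8, 13, 18, 19, 19]
ends:   [5, 7, 7, 9, 17, 20, 20, 20]
s1→1 s3→2 s3→3  — peak 3.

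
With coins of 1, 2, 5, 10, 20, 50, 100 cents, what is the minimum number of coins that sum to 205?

205 − 2×100→5 − 1×5→0
Total coins = 2 + 1 = 3

3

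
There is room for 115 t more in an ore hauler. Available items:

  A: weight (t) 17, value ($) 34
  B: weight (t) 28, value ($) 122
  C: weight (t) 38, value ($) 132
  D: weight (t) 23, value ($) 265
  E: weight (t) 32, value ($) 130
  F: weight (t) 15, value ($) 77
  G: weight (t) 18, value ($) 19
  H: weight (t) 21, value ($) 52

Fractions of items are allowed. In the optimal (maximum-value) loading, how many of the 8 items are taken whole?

4

Order: D (265/23=11.52) > F (77/15=5.13) > B (122/28=4.36) > E (130/32=4.06) > C (132/38=3.47) > H (52/21=2.48) > A (34/17=2.00) > G (19/18=1.06)
Fill: take D (23 @ 265) → take F (15 @ 77) → take B (28 @ 122) → take E (32 @ 130) → take 17/38 of C → 59.05; 115/115 used.
4 item(s) taken whole; one partial (take 17/38 of C).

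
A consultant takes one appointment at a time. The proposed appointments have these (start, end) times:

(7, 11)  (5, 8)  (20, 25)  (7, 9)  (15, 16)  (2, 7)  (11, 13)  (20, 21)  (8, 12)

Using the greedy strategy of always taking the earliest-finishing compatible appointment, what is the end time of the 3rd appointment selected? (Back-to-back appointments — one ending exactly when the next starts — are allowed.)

13

By end time: (2,7), (5,8), (7,9), (7,11), (8,12), (11,13), (15,16), (20,21), (20,25).
Pick (2,7); next start ≥ 7 → (7,9); next start ≥ 9 → (11,13); next start ≥ 13 → (15,16); next start ≥ 16 → (20,21).
Selected: (2,7) (7,9) (11,13) (15,16) (20,21)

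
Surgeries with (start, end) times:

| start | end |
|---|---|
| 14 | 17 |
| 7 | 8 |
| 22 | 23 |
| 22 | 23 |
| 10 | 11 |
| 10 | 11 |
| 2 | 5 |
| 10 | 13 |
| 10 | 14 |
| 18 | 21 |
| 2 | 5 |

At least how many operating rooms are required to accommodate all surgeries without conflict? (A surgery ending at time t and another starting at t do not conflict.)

4

Count concurrent intervals with a sweep; the peak is the room count.
starts: [2, 2, 7, 10, 10, 10, 10, 14, 18, 22, 22]
ends:   [5, 5, 8, 11, 11, 13, 14, 17, 21, 23, 23]
s2→1 s2→2 e5→1 e5→0 s7→1 e8→0 s10→1 s10→2 s10→3 s10→4  — peak 4.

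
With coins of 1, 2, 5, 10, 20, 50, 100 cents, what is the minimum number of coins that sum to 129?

129 − 1×100→29 − 1×20→9 − 1×5→4 − 2×2→0
Total coins = 1 + 1 + 1 + 2 = 5

5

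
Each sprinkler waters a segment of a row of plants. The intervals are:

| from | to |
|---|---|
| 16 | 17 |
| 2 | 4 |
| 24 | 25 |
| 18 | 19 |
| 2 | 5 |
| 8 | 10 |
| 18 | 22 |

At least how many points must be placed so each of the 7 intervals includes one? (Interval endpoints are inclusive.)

Sorted: [2,4] [2,5] [8,10] [16,17] [18,19] [18,22] [24,25]
{[2,4],[2,5]} hit by 4; {[8,10]} hit by 10; {[16,17]} hit by 17; {[18,19],[18,22]} hit by 19; {[24,25]} hit by 25.
Points: 4, 10, 17, 19, 25 (5 total).

5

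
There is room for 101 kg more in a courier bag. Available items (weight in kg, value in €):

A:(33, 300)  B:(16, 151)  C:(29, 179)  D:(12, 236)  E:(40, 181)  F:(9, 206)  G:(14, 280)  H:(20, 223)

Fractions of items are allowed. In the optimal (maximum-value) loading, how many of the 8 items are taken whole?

Greedy by value/weight ratio, highest first.
Ratios (sorted): F 22.89, G 20.00, D 19.67, H 11.15, B 9.44, A 9.09, C 6.17, E 4.53
take F (9 @ 206); take G (14 @ 280); take D (12 @ 236); take H (20 @ 223); take B (16 @ 151); take 30/33 of A → 272.73. Capacity used 101/101.
5 item(s) taken whole; one partial (take 30/33 of A).

5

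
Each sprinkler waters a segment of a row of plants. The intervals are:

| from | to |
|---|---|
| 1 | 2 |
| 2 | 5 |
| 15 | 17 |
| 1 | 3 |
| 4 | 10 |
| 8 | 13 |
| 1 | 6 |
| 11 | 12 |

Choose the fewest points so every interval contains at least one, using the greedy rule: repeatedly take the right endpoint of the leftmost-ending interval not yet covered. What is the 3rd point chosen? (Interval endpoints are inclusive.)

Sort by right endpoint; whenever an interval is uncovered, place a point at its right end.
By right end: [1,2]  [1,3]  [2,5]  [1,6]  [4,10]  [11,12]  [8,13]  [15,17]
[1,2] uncovered → point at 2; [4,10] uncovered → point at 10; [11,12] uncovered → point at 12; [15,17] uncovered → point at 17.
Points: 2, 10, 12, 17 (4 total).

12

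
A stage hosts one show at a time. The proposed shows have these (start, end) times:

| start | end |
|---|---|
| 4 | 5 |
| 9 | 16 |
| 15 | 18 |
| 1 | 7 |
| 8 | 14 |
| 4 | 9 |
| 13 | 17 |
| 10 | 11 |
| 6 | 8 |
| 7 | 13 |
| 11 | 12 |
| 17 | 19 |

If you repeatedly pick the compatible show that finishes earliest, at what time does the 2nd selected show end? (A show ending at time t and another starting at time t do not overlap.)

Greedy by earliest finish: after sorting by end time, pick each interval compatible with the last pick.
By end time: (4,5), (1,7), (6,8), (4,9), (10,11), (11,12), (7,13), (8,14), (9,16), (13,17), (15,18), (17,19).
Pick (4,5); next start ≥ 5 → (6,8); next start ≥ 8 → (10,11); next start ≥ 11 → (11,12); next start ≥ 12 → (13,17); next start ≥ 17 → (17,19).
Selected: (4,5) (6,8) (10,11) (11,12) (13,17) (17,19)

8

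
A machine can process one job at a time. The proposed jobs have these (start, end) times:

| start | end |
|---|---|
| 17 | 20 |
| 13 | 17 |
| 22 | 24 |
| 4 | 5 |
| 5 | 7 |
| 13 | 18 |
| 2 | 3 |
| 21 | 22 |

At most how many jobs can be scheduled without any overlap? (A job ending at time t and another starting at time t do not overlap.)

7

By end time: (2,3), (4,5), (5,7), (13,17), (13,18), (17,20), (21,22), (22,24).
Pick (2,3); next start ≥ 3 → (4,5); next start ≥ 5 → (5,7); next start ≥ 7 → (13,17); next start ≥ 17 → (17,20); next start ≥ 20 → (21,22); next start ≥ 22 → (22,24).
Selected 7 jobs.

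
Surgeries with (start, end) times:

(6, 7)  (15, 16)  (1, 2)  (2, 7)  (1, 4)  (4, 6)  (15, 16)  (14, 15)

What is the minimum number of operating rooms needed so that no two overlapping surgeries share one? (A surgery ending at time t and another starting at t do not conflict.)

The answer is the maximum number of intervals overlapping at any instant.
starts: [1, 1, 2, 4, 6, 14, 15, 15]
ends:   [2, 4, 6, 7, 7, 15, 16, 16]
s1→1 s1→2  — peak 2.

2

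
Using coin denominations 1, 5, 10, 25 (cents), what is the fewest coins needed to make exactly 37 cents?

37 = 1×25 + 1×10 + 2×1
Total coins = 1 + 1 + 2 = 4

4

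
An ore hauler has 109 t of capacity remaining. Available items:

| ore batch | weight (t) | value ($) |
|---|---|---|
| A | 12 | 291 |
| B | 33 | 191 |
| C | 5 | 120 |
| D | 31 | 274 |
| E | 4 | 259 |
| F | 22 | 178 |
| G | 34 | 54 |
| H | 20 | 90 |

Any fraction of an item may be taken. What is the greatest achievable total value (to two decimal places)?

Order: E (259/4=64.75) > A (291/12=24.25) > C (120/5=24.00) > D (274/31=8.84) > F (178/22=8.09) > B (191/33=5.79) > H (90/20=4.50) > G (54/34=1.59)
Fill: take E (4 @ 259) → take A (12 @ 291) → take C (5 @ 120) → take D (31 @ 274) → take F (22 @ 178) → take B (33 @ 191) → take 2/20 of H → 9.00; 109/109 used.
Total value = 1322.00

1322.00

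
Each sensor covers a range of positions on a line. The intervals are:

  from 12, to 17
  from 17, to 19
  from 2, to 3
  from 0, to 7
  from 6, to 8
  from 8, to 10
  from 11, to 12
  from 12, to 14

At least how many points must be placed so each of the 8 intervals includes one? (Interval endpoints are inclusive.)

Process intervals by earliest right end; each time one isn't hit yet, stab at its right endpoint.
Sorted: [2,3] [0,7] [6,8] [8,10] [11,12] [12,14] [12,17] [17,19]
{[2,3],[0,7]} hit by 3; {[6,8],[8,10]} hit by 8; {[11,12],[12,14],[12,17]} hit by 12; {[17,19]} hit by 19.
Points: 3, 8, 12, 19 (4 total).

4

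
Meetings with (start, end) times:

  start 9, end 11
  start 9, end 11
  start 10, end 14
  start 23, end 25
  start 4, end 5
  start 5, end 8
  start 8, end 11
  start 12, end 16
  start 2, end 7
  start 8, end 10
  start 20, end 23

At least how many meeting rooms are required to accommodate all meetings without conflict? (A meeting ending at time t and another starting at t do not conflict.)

4

starts: [2, 4, 5, 8, 8, 9, 9, 10, 12, 20, 23]
ends:   [5, 7, 8, 10, 11, 11, 11, 14, 16, 23, 25]
s2→1 s4→2 e5→1 s5→2 e7→1 e8→0 s8→1 s8→2 s9→3 s9→4  — peak 4.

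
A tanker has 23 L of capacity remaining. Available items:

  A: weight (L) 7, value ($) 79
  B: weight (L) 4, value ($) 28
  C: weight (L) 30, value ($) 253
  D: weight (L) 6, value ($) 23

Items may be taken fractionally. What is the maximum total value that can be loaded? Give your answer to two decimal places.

Ratios (sorted): A 11.29, C 8.43, B 7.00, D 3.83
take A (7 @ 79); take 16/30 of C → 134.93. Capacity used 23/23.
Total value = 213.93

213.93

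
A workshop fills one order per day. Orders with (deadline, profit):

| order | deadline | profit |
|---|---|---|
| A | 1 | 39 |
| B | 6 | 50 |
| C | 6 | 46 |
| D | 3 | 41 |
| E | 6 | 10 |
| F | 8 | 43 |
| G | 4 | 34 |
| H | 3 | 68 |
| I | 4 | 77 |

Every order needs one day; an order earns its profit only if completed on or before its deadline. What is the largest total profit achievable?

Take jobs in profit order; each goes to the latest open slot no later than its deadline.
Profit order: I=77 H=68 B=50 C=46 F=43 D=41 A=39 G=34 E=10
Assign: I→slot 4, H→slot 3, B→slot 6, C→slot 5, F→slot 8, D→slot 2, A→slot 1, G skipped, E skipped.
Slots: [1:A] [2:D] [3:H] [4:I] [5:C] [6:B] [8:F]
Profit = 39 + 41 + 68 + 77 + 46 + 50 + 43 = 364

364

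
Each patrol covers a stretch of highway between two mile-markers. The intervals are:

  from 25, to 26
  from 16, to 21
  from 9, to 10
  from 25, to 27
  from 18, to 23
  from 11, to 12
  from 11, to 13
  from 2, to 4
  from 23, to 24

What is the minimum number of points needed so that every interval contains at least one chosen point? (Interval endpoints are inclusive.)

Sort by right endpoint; whenever an interval is uncovered, place a point at its right end.
By right end: [2,4]  [9,10]  [11,12]  [11,13]  [16,21]  [18,23]  [23,24]  [25,26]  [25,27]
[2,4] uncovered → point at 4; [9,10] uncovered → point at 10; [11,12] uncovered → point at 12; [16,21] uncovered → point at 21; [23,24] uncovered → point at 24; [25,26] uncovered → point at 26.
Points: 4, 10, 12, 21, 24, 26 (6 total).

6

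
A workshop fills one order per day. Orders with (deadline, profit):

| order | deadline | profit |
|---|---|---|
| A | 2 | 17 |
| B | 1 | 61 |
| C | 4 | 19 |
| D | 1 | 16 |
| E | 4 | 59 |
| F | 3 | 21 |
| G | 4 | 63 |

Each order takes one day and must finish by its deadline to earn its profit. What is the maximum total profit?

204

Sort by profit descending; place each in the latest free slot ≤ its deadline.
By profit: G(d4,63), B(d1,61), E(d4,59), F(d3,21), C(d4,19), A(d2,17), D(d1,16)
G→slot 4; B→slot 1; E→slot 3; F→slot 2; C skipped; A skipped; D skipped.
Profit = 61 + 21 + 59 + 63 = 204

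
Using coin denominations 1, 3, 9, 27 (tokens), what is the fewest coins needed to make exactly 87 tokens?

87 = 3×27 + 2×3
Total coins = 3 + 2 = 5

5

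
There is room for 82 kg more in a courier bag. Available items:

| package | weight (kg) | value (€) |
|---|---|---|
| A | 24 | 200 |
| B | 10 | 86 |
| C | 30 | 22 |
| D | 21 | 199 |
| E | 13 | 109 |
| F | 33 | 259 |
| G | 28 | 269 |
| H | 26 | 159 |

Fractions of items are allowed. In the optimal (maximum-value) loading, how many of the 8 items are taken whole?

4

Order: G (269/28=9.61) > D (199/21=9.48) > B (86/10=8.60) > E (109/13=8.38) > A (200/24=8.33) > F (259/33=7.85) > H (159/26=6.12) > C (22/30=0.73)
Fill: take G (28 @ 269) → take D (21 @ 199) → take B (10 @ 86) → take E (13 @ 109) → take 10/24 of A → 83.33; 82/82 used.
4 item(s) taken whole; one partial (take 10/24 of A).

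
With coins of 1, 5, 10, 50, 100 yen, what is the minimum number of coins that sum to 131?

131 − 1×100→31 − 3×10→1 − 1×1→0
Total coins = 1 + 3 + 1 = 5

5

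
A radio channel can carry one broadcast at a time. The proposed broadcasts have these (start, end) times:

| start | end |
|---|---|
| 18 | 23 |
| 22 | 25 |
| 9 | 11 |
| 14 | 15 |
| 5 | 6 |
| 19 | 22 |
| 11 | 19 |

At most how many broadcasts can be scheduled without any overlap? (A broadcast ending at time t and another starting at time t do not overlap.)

5

Greedy by earliest finish: after sorting by end time, pick each interval compatible with the last pick.
Sorted by end: (5,6)  (9,11)  (14,15)  (11,19)  (19,22)  (18,23)  (22,25)
take (5,6); take (9,11); take (14,15); take (19,22); take (22,25).
Selected 5 broadcasts.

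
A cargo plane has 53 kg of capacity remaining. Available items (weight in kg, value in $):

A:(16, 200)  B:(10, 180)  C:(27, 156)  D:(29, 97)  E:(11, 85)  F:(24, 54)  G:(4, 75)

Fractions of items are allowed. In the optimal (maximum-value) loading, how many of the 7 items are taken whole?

Order: G (75/4=18.75) > B (180/10=18.00) > A (200/16=12.50) > E (85/11=7.73) > C (156/27=5.78) > D (97/29=3.34) > F (54/24=2.25)
Fill: take G (4 @ 75) → take B (10 @ 180) → take A (16 @ 200) → take E (11 @ 85) → take 12/27 of C → 69.33; 53/53 used.
4 item(s) taken whole; one partial (take 12/27 of C).

4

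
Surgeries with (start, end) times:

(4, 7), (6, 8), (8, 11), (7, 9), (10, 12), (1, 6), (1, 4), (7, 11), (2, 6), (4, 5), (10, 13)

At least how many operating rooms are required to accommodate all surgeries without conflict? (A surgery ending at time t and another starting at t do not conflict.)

4

The answer is the maximum number of intervals overlapping at any instant.
starts: [1, 1, 2, 4, 4, 6, 7, 7, 8, 10, 10]
ends:   [4, 5, 6, 6, 7, 8, 9, 11, 11, 12, 13]
s1→1 s1→2 s2→3 e4→2 s4→3 s4→4  — peak 4.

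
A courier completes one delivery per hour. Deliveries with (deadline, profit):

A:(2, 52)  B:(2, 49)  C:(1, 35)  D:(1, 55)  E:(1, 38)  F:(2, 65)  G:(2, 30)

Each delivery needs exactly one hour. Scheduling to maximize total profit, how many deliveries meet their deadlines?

2

Sort by profit descending; place each in the latest free slot ≤ its deadline.
By profit: F(d2,65), D(d1,55), A(d2,52), B(d2,49), E(d1,38), C(d1,35), G(d2,30)
F→slot 2; D→slot 1; A skipped; B skipped; E skipped; C skipped; G skipped.
2 of 7 scheduled.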